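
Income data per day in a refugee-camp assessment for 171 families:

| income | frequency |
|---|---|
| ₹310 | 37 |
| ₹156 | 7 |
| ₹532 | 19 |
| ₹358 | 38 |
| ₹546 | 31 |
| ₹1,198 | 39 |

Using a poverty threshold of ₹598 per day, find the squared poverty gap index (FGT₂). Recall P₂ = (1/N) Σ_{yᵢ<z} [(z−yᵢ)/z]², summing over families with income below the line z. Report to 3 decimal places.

Incomes under z: 7×₹156, 37×₹310, 38×₹358, 19×₹532, 31×₹546 (q = 132 of N = 171).
Gap ratios (z−y)/z: (598−156)/598 = 0.7391 (×7); (598−310)/598 = 0.4816 (×37); (598−358)/598 = 0.4013 (×38); (598−532)/598 = 0.1104 (×19); (598−546)/598 = 0.0870 (×31).
Squared: 0.5463 (×7); 0.2319 (×37); 0.1611 (×38); 0.0122 (×19); 0.0076 (×31).
Sum = 18.992696; P₂ = 18.992696 / 171 = 0.111.

0.111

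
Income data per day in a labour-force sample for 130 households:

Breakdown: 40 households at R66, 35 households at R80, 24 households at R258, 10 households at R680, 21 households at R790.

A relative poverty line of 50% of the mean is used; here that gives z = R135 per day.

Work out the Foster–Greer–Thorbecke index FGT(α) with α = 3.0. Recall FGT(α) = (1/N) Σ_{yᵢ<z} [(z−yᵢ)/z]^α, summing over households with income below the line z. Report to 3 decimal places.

Incomes under z: 40×R66, 35×R80 (q = 75 of N = 130).
Normalized shortfalls: (135−66)/135 = 0.5111 (×40); (135−80)/135 = 0.4074 (×35).
Raised to α = 3.0: 0.13352 (×40); 0.06762 (×35).
Sum = 7.707559; FGT(3.0) = 7.707559 / 130 = 0.059.

0.059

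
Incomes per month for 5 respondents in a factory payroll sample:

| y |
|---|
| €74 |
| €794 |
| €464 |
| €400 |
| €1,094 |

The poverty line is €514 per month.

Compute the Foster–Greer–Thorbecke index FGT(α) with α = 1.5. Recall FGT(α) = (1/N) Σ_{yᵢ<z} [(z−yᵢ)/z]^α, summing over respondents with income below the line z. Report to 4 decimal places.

Poor units: €74, €400, €464 (q = 3 of N = 5).
Gap ratios (z−y)/z: (514−74)/514 = 0.8560; (514−400)/514 = 0.2218; (514−464)/514 = 0.0973.
Raised to α = 1.5: 0.79202; 0.10445; 0.03034.
Sum = 0.926807; FGT(1.5) = 0.926807 / 5 = 0.1854.

0.1854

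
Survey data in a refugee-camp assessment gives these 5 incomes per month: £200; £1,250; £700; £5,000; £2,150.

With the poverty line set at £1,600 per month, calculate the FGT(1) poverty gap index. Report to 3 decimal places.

0.331

Incomes under z: £200, £700, £1,250 (q = 3 of N = 5).
Shortfall ratios: (1600−200)/1600 = 0.8750; (1600−700)/1600 = 0.5625; (1600−1250)/1600 = 0.2188.
Sum of shortfalls = 1.656250; P₁ averages over all N: 1.656250 / 5 = 0.331.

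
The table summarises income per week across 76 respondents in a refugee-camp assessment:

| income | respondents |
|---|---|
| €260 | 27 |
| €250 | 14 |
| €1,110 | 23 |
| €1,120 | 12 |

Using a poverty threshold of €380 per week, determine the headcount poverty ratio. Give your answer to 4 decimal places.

0.5395

41 of the 76 respondents have income below €380.
H = 41/76 = 0.5395.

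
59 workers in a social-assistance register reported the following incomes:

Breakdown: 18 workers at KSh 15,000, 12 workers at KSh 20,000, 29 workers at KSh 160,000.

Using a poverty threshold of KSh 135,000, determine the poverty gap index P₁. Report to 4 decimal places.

0.4444

Below the line: 18×KSh 15,000, 12×KSh 20,000 (q = 30 of N = 59).
Normalized shortfalls: (135000−15000)/135000 = 0.8889 (×18); (135000−20000)/135000 = 0.8519 (×12).
Sum of shortfalls = 26.222222; P₁ averages over all N: 26.222222 / 59 = 0.4444.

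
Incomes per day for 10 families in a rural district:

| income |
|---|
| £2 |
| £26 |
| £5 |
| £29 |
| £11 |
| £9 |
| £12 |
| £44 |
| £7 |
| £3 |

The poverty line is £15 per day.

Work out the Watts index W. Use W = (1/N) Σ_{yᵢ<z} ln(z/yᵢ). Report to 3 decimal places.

0.653

Incomes under z: £2, £3, £5, £7, £9, £11, £12 (q = 7 of N = 10).
Log gaps: ln(15/2) = 2.0149; ln(15/3) = 1.6094; ln(15/5) = 1.0986; ln(15/7) = 0.7621; ln(15/9) = 0.5108; ln(15/11) = 0.3102; ln(15/12) = 0.2231.
W = 6.529217 / 10 = 0.653.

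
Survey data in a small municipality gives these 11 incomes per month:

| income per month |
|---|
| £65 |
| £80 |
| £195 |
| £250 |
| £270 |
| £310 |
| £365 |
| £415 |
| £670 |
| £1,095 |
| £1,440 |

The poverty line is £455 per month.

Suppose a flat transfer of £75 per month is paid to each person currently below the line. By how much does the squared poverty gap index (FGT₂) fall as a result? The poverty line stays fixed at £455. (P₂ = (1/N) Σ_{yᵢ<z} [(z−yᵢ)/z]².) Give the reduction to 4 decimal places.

Before: below the line — £65, £80, £195, £250, £270, £310, £365, £415; squared poverty gap index (FGT₂) = 0.205201.
After the £75 transfer: below the line — £140, £155, £270, £325, £345, £385, £440; squared poverty gap index (FGT₂) = 0.113107.
Reduction = 0.205201 − 0.113107 = 0.0921.

0.0921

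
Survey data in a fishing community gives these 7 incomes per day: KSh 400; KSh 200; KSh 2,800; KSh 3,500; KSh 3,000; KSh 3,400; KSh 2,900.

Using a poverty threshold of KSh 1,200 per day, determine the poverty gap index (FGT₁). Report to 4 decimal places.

Below the line: KSh 200, KSh 400 (q = 2 of N = 7).
Relative gaps: (1200−200)/1200 = 0.8333; (1200−400)/1200 = 0.6667.
Σ = 1.500000. Dividing by the full population N = 7 gives P₁ = 0.2143.

0.2143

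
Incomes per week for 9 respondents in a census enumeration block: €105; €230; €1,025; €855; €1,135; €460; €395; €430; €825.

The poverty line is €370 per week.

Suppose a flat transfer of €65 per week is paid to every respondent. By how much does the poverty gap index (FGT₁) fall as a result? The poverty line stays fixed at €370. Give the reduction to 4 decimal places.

Before: below the line — €105, €230; poverty gap index (FGT₁) = 0.121622.
After the €65 transfer: below the line — €170, €295; poverty gap index (FGT₁) = 0.082583.
Reduction = 0.121622 − 0.082583 = 0.0390.

0.0390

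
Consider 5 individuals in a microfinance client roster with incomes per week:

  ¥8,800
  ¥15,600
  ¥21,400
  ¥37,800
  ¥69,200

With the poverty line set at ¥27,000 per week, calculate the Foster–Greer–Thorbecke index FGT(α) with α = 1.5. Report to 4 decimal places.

Poor units: ¥8,800, ¥15,600, ¥21,400 (q = 3 of N = 5).
Shortfall ratios: (27000−8800)/27000 = 0.6741; (27000−15600)/27000 = 0.4222; (27000−21400)/27000 = 0.2074.
Raised to α = 1.5: 0.55343; 0.27435; 0.09446.
Sum = 0.922240; FGT(1.5) = 0.922240 / 5 = 0.1844.

0.1844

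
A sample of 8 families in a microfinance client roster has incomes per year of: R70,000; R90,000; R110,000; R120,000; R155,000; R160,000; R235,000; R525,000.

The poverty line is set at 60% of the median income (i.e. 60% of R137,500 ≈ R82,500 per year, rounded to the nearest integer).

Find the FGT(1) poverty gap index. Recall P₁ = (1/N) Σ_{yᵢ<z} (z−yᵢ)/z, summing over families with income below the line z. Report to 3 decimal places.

Poor units: R70,000 (q = 1 of N = 8).
Shortfall ratios: (82500−70000)/82500 = 0.1515.
Sum of shortfalls = 0.151515; P₁ averages over all N: 0.151515 / 8 = 0.019.

0.019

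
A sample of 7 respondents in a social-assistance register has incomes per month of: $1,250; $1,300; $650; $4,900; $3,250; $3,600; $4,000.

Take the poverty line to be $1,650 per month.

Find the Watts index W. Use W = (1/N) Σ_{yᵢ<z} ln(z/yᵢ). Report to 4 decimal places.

0.2068

Incomes under z: $650, $1,250, $1,300 (q = 3 of N = 7).
Log shortfalls: ln(1650/650) = 0.9316; ln(1650/1250) = 0.2776; ln(1650/1300) = 0.2384.
W = 1.447601 / 7 = 0.2068.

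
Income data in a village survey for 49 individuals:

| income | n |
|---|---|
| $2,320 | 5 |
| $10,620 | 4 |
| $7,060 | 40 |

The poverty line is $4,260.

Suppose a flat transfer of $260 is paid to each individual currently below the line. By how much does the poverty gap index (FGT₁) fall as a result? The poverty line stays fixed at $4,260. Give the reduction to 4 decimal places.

0.0062

Before: below the line — 5×$2,320; poverty gap index (FGT₁) = 0.046469.
After the $260 transfer: below the line — 5×$2,580; poverty gap index (FGT₁) = 0.040241.
Reduction = 0.046469 − 0.040241 = 0.0062.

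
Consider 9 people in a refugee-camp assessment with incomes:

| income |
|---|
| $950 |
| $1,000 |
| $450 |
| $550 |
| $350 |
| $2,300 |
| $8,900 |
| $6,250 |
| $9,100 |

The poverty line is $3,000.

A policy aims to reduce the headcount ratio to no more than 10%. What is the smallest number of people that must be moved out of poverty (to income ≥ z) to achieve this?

6 of the 9 people are poor, so H = 6/9 = 0.667.
A headcount ratio of at most 10% allows at most ⌊0.10 × 9⌋ = 0 poor people.
So at least 6 − 0 = 6 must be lifted.

6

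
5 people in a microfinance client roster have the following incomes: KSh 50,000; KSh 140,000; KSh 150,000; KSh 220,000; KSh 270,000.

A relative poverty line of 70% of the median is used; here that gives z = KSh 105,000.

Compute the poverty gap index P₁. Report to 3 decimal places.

Below the line: KSh 50,000 (q = 1 of N = 5).
Shortfall ratios: (105000−50000)/105000 = 0.5238.
Σ = 0.523810. Dividing by the full population N = 5 gives P₁ = 0.105.

0.105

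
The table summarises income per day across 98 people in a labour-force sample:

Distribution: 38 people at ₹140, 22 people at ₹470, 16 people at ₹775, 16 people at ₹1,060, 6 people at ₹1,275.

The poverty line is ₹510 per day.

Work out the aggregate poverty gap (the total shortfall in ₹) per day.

Below z: 38×₹140, 22×₹470 (q = 60 of N = 98).
Individual gaps: 38×(510−140) = 14060; 22×(510−470) = 880.
Aggregate gap = ₹14,940.

₹14,940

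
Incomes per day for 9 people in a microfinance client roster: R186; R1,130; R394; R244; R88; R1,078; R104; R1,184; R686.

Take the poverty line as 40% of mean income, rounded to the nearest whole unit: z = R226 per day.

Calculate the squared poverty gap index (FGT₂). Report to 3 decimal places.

0.077

Incomes under z: R88, R104, R186 (q = 3 of N = 9).
Gap ratios (z−y)/z: (226−88)/226 = 0.6106; (226−104)/226 = 0.5398; (226−186)/226 = 0.1770.
Squared: 0.3729; 0.2914; 0.0313.
Sum = 0.695591; P₂ = 0.695591 / 9 = 0.077.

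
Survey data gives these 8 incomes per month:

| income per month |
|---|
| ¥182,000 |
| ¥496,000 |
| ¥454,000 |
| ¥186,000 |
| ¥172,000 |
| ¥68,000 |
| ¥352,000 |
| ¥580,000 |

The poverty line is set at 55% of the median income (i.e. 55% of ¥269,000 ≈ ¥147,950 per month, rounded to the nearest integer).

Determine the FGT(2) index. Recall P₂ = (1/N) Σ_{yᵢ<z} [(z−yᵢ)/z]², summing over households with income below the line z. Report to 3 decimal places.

Below z: ¥68,000 (q = 1 of N = 8).
Normalized shortfalls: (147950−68000)/147950 = 0.5404.
Squared: 0.2920.
Sum = 0.292016; P₂ = 0.292016 / 8 = 0.037.

0.037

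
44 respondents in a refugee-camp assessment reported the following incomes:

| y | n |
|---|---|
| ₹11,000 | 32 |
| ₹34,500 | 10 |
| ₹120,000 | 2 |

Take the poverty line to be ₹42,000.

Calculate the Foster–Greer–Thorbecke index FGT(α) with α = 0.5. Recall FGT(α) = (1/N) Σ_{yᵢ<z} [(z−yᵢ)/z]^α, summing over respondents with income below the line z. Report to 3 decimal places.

0.721

Below z: 32×₹11,000, 10×₹34,500 (q = 42 of N = 44).
Shortfall ratios: (42000−11000)/42000 = 0.7381 (×32); (42000−34500)/42000 = 0.1786 (×10).
Raised to α = 0.5: 0.85912 (×32); 0.42258 (×10).
Sum = 31.717761; FGT(0.5) = 31.717761 / 44 = 0.721.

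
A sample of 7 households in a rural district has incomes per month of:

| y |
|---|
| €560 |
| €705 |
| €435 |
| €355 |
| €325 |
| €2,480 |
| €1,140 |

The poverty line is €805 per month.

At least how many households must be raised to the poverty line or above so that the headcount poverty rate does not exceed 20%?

4

5 of the 7 households are poor, so H = 5/7 = 0.714.
A headcount ratio of at most 20% allows at most ⌊0.20 × 7⌋ = 1 poor households.
So at least 5 − 1 = 4 must be lifted.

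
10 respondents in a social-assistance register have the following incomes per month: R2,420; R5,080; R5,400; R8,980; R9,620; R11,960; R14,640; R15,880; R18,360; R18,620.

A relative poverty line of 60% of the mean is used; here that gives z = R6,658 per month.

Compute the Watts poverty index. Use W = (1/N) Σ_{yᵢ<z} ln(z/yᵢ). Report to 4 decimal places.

0.1492

Incomes under z: R2,420, R5,080, R5,400 (q = 3 of N = 10).
Log shortfalls: ln(6658/2420) = 1.0121; ln(6658/5080) = 0.2705; ln(6658/5400) = 0.2094.
W = 1.491980 / 10 = 0.1492.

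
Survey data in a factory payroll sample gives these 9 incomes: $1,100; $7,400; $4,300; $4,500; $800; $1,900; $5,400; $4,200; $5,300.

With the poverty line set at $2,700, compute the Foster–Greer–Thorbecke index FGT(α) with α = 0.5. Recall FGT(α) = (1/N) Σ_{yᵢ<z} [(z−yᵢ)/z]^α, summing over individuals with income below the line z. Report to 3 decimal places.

Poor units: $800, $1,100, $1,900 (q = 3 of N = 9).
Normalized shortfalls: (2700−800)/2700 = 0.7037; (2700−1100)/2700 = 0.5926; (2700−1900)/2700 = 0.2963.
Raised to α = 0.5: 0.83887; 0.76980; 0.54433.
Sum = 2.153002; FGT(0.5) = 2.153002 / 9 = 0.239.

0.239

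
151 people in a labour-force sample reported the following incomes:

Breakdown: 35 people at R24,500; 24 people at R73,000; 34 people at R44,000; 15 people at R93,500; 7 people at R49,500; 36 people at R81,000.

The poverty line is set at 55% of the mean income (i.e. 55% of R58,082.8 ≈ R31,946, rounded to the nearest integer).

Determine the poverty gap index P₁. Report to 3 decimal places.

Below the line: 35×R24,500 (q = 35 of N = 151).
Relative gaps: (31946−24500)/31946 = 0.2331 (×35).
Σ = 8.157829. Dividing by the full population N = 151 gives P₁ = 0.054.

0.054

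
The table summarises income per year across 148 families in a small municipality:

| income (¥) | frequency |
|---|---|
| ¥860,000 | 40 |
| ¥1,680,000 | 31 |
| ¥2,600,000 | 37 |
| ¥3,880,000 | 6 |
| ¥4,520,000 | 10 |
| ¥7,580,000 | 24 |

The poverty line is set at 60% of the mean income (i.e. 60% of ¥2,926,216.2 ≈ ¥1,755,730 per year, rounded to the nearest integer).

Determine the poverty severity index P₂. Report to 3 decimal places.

0.071

Below the line: 40×¥860,000, 31×¥1,680,000 (q = 71 of N = 148).
Shortfall ratios: (1755730−860000)/1755730 = 0.5102 (×40); (1755730−1680000)/1755730 = 0.0431 (×31).
Squared: 0.2603 (×40); 0.0019 (×31).
Sum = 10.468826; P₂ = 10.468826 / 148 = 0.071.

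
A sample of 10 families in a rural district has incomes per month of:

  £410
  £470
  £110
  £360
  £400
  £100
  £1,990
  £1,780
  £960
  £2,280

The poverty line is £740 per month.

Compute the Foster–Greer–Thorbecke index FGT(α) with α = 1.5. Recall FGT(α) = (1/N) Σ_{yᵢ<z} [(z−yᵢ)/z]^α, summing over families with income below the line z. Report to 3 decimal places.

0.279

Below z: £100, £110, £360, £400, £410, £470 (q = 6 of N = 10).
Relative gaps: (740−100)/740 = 0.8649; (740−110)/740 = 0.8514; (740−360)/740 = 0.5135; (740−400)/740 = 0.4595; (740−410)/740 = 0.4459; (740−470)/740 = 0.3649.
Raised to α = 1.5: 0.80431; 0.78553; 0.36798; 0.31144; 0.29780; 0.22039.
Sum = 2.787452; FGT(1.5) = 2.787452 / 10 = 0.279.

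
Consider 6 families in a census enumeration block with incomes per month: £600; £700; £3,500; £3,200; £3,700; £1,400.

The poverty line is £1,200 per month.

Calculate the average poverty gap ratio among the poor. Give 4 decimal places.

0.4583

Incomes under z: £600, £700 (q = 2 of N = 6).
Relative gaps: 0.5000, 0.4167; sum = 0.916667.
The income-gap ratio divides by q (the poor only): 0.916667 / 2 = 0.4583.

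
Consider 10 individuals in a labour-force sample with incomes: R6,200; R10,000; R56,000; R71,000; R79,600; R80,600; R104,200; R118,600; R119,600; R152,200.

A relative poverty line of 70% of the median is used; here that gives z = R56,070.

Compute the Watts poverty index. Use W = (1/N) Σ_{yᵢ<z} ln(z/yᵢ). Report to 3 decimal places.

0.393

Below z: R6,200, R10,000, R56,000 (q = 3 of N = 10).
ln(z/y) terms: ln(56070/6200) = 2.2021; ln(56070/10000) = 1.7240; ln(56070/56000) = 0.0012.
W = 3.927317 / 10 = 0.393.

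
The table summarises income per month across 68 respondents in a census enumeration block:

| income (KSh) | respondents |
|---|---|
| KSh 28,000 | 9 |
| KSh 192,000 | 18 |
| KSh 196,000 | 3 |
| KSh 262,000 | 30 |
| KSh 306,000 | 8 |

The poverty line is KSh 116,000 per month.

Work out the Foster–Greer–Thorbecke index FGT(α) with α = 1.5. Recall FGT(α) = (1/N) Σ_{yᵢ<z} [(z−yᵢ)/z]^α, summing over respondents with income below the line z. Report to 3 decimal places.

0.087

Incomes under z: 9×KSh 28,000 (q = 9 of N = 68).
Relative gaps: (116000−28000)/116000 = 0.7586 (×9).
Raised to α = 1.5: 0.66075 (×9).
Sum = 5.946748; FGT(1.5) = 5.946748 / 68 = 0.087.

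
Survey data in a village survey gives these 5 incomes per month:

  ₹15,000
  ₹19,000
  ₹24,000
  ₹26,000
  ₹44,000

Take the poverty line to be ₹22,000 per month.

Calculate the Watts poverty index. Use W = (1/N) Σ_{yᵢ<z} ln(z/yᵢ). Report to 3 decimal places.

0.106

Incomes under z: ₹15,000, ₹19,000 (q = 2 of N = 5).
Log gaps: ln(22000/15000) = 0.3830; ln(22000/19000) = 0.1466.
W = 0.529596 / 5 = 0.106.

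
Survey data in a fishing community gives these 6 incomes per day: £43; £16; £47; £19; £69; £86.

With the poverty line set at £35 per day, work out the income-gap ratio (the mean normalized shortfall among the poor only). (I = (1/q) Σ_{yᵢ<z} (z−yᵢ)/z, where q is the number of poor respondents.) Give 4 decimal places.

0.5000

Below the line: £16, £19 (q = 2 of N = 6).
Shortfall ratios (z−y)/z: 0.5429, 0.4571; sum = 1.000000.
The income-gap ratio divides by q (the poor only): 1.000000 / 2 = 0.5000.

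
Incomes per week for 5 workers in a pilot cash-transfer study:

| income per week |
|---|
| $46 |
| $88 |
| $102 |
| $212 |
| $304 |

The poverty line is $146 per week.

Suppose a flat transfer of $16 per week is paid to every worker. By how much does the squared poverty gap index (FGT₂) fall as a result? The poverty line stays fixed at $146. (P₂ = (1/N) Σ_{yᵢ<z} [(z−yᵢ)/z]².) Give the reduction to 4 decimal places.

0.0534

Before: below the line — $46, $88, $102; squared poverty gap index (FGT₂) = 0.143554.
After the $16 transfer: below the line — $62, $104, $118; squared poverty gap index (FGT₂) = 0.090111.
Reduction = 0.143554 − 0.090111 = 0.0534.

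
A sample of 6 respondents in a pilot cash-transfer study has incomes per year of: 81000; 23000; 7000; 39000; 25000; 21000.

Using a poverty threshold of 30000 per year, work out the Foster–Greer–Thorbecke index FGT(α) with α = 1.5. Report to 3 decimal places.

0.169

Poor units: 7000, 21000, 23000, 25000 (q = 4 of N = 6).
Relative gaps: (30000−7000)/30000 = 0.7667; (30000−21000)/30000 = 0.3000; (30000−23000)/30000 = 0.2333; (30000−25000)/30000 = 0.1667.
Raised to α = 1.5: 0.67129; 0.16432; 0.11271; 0.06804.
Sum = 1.016358; FGT(1.5) = 1.016358 / 6 = 0.169.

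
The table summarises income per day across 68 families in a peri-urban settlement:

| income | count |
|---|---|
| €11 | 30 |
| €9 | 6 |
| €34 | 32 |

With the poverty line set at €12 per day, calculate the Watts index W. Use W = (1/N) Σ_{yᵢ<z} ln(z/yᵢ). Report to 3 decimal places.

0.064

Below z: 6×€9, 30×€11 (q = 36 of N = 68).
Log gaps: ln(12/9) = 0.2877 (×6); ln(12/11) = 0.0870 (×30).
W = 4.336434 / 68 = 0.064.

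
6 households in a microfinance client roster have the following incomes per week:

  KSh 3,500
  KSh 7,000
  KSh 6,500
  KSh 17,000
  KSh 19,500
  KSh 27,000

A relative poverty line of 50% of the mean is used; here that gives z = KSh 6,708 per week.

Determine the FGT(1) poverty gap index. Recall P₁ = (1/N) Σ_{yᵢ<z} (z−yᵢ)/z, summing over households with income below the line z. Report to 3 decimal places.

0.085

Poor units: KSh 3,500, KSh 6,500 (q = 2 of N = 6).
Shortfall ratios: (6708−3500)/6708 = 0.4782; (6708−6500)/6708 = 0.0310.
Sum of shortfalls = 0.509243; P₁ averages over all N: 0.509243 / 6 = 0.085.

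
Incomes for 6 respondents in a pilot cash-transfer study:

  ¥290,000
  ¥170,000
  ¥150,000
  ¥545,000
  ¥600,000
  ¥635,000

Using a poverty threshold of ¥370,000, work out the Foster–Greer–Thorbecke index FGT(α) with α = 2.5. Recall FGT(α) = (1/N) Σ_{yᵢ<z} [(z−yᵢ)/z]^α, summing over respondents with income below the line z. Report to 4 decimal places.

0.0849

Poor units: ¥150,000, ¥170,000, ¥290,000 (q = 3 of N = 6).
Gap ratios (z−y)/z: (370000−150000)/370000 = 0.5946; (370000−170000)/370000 = 0.5405; (370000−290000)/370000 = 0.2162.
Raised to α = 2.5: 0.27262; 0.21482; 0.02174.
Sum = 0.509173; FGT(2.5) = 0.509173 / 6 = 0.0849.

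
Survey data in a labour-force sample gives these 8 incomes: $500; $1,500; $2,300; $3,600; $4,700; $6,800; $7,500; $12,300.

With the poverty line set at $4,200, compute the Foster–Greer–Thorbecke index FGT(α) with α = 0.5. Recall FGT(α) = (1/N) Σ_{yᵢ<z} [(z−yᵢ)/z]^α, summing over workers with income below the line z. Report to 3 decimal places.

0.349

Below z: $500, $1,500, $2,300, $3,600 (q = 4 of N = 8).
Shortfall ratios: (4200−500)/4200 = 0.8810; (4200−1500)/4200 = 0.6429; (4200−2300)/4200 = 0.4524; (4200−3600)/4200 = 0.1429.
Raised to α = 0.5: 0.93859; 0.80178; 0.67259; 0.37796.
Sum = 2.790932; FGT(0.5) = 2.790932 / 8 = 0.349.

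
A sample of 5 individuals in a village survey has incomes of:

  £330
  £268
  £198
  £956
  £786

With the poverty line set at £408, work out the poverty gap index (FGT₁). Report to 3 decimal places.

0.210

Poor units: £198, £268, £330 (q = 3 of N = 5).
Normalized shortfalls: (408−198)/408 = 0.5147; (408−268)/408 = 0.3431; (408−330)/408 = 0.1912.
Sum of shortfalls = 1.049020; P₁ averages over all N: 1.049020 / 5 = 0.210.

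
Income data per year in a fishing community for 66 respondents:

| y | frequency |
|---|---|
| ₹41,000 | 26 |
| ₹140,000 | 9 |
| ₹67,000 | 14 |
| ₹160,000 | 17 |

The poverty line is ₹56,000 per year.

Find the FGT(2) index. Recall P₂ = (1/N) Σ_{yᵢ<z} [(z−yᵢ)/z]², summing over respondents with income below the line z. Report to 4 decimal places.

0.0283

Below the line: 26×₹41,000 (q = 26 of N = 66).
Relative gaps: (56000−41000)/56000 = 0.2679 (×26).
Squared: 0.0717 (×26).
Sum = 1.865434; P₂ = 1.865434 / 66 = 0.0283.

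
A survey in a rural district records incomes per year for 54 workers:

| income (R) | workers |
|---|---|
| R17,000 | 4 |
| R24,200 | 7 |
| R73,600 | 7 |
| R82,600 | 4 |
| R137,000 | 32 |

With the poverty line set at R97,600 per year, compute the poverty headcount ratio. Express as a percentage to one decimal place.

22 of the 54 workers have income below R97,600.
H = 22/54 = 40.7%.

40.7%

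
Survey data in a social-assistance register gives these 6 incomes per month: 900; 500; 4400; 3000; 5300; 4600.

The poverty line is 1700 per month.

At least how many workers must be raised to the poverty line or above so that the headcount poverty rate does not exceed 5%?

2

2 of the 6 workers are poor, so H = 2/6 = 0.333.
A headcount ratio of at most 5% allows at most ⌊0.05 × 6⌋ = 0 poor workers.
So at least 2 − 0 = 2 must be lifted.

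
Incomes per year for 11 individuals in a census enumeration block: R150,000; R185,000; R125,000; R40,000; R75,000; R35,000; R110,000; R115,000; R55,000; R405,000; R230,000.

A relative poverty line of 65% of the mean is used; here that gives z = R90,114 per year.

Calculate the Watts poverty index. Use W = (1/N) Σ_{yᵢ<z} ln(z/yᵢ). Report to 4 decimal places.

0.2214

Poor units: R35,000, R40,000, R55,000, R75,000 (q = 4 of N = 11).
Log shortfalls: ln(90114/35000) = 0.9457; ln(90114/40000) = 0.8122; ln(90114/55000) = 0.4937; ln(90114/75000) = 0.1836.
W = 2.435253 / 11 = 0.2214.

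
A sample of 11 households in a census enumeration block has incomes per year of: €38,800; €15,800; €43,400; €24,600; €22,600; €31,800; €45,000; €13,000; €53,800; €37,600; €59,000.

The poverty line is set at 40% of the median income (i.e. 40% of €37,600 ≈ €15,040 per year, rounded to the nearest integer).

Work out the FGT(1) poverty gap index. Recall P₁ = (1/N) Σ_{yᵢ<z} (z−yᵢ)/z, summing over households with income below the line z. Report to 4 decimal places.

0.0123

Poor units: €13,000 (q = 1 of N = 11).
Shortfall ratios: (15040−13000)/15040 = 0.1356.
Sum of shortfalls = 0.135638; P₁ averages over all N: 0.135638 / 11 = 0.0123.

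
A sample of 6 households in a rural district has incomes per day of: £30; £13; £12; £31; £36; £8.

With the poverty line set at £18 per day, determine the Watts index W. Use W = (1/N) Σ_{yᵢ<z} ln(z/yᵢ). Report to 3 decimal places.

Incomes under z: £8, £12, £13 (q = 3 of N = 6).
Log shortfalls: ln(18/8) = 0.8109; ln(18/12) = 0.4055; ln(18/13) = 0.3254.
W = 1.541818 / 6 = 0.257.

0.257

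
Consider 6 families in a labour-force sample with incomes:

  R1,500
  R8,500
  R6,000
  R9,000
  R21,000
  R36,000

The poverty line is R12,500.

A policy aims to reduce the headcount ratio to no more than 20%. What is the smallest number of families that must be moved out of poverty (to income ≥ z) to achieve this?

Currently q = 4 of N = 6 are below the line (H = 0.667).
A headcount ratio of at most 20% allows at most ⌊0.20 × 6⌋ = 1 poor families.
So at least 4 − 1 = 3 must be lifted.

3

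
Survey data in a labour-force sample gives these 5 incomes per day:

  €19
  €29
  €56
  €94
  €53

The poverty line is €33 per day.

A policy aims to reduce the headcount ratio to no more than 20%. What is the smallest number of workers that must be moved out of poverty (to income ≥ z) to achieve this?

2 of the 5 workers are poor, so H = 2/5 = 0.400.
A headcount ratio of at most 20% allows at most ⌊0.20 × 5⌋ = 1 poor workers.
So at least 2 − 1 = 1 must be lifted.

1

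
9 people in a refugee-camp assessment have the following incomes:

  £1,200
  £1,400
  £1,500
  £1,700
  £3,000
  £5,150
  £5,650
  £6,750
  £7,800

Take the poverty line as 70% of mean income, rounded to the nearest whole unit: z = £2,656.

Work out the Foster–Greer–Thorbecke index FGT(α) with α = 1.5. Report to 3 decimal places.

Incomes under z: £1,200, £1,400, £1,500, £1,700 (q = 4 of N = 9).
Relative gaps: (2656−1200)/2656 = 0.5482; (2656−1400)/2656 = 0.4729; (2656−1500)/2656 = 0.4352; (2656−1700)/2656 = 0.3599.
Raised to α = 1.5: 0.40588; 0.32519; 0.28714; 0.21595.
Sum = 1.234162; FGT(1.5) = 1.234162 / 9 = 0.137.

0.137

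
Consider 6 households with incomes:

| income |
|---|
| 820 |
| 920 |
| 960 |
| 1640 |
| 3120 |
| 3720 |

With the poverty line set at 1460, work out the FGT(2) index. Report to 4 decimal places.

Poor units: 820, 920, 960 (q = 3 of N = 6).
Normalized shortfalls: (1460−820)/1460 = 0.4384; (1460−920)/1460 = 0.3699; (1460−960)/1460 = 0.3425.
Squared: 0.1922; 0.1368; 0.1173.
Sum = 0.446238; P₂ = 0.446238 / 6 = 0.0744.

0.0744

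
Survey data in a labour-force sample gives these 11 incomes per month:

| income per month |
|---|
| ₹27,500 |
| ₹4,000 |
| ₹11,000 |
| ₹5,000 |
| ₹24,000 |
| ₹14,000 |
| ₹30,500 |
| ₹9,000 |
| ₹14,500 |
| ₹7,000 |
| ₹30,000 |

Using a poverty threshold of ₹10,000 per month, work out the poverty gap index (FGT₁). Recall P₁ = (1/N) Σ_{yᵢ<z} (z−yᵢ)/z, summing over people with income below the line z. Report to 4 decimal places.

0.1364

Below the line: ₹4,000, ₹5,000, ₹7,000, ₹9,000 (q = 4 of N = 11).
Gap ratios (z−y)/z: (10000−4000)/10000 = 0.6000; (10000−5000)/10000 = 0.5000; (10000−7000)/10000 = 0.3000; (10000−9000)/10000 = 0.1000.
Σ = 1.500000. Dividing by the full population N = 11 gives P₁ = 0.1364.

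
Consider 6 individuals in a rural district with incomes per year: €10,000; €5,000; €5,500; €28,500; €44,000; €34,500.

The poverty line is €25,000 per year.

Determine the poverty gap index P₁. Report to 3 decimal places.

Below z: €5,000, €5,500, €10,000 (q = 3 of N = 6).
Gap ratios (z−y)/z: (25000−5000)/25000 = 0.8000; (25000−5500)/25000 = 0.7800; (25000−10000)/25000 = 0.6000.
Sum of shortfalls = 2.180000; P₁ averages over all N: 2.180000 / 6 = 0.363.

0.363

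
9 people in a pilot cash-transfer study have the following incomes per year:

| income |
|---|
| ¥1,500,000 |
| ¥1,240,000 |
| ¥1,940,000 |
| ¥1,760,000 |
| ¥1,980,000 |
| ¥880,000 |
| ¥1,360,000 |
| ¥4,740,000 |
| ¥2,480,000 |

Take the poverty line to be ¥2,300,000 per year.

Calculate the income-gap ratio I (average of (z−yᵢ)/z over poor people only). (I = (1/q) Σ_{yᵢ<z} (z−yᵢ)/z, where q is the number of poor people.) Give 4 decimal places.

0.3379

Below z: ¥880,000, ¥1,240,000, ¥1,360,000, ¥1,500,000, ¥1,760,000, ¥1,940,000, ¥1,980,000 (q = 7 of N = 9).
Relative gaps: 0.6174, 0.4609, 0.4087, 0.3478, 0.2348, 0.1565, 0.1391; sum = 2.365217.
The income-gap ratio divides by q (the poor only): 2.365217 / 7 = 0.3379.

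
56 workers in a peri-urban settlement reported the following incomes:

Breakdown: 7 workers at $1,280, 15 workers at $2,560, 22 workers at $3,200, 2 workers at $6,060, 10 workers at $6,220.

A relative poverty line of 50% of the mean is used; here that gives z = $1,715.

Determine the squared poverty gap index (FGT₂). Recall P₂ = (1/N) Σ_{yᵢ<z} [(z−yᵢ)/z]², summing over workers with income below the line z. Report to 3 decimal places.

Below the line: 7×$1,280 (q = 7 of N = 56).
Normalized shortfalls: (1715−1280)/1715 = 0.2536 (×7).
Squared: 0.0643 (×7).
Sum = 0.450348; P₂ = 0.450348 / 56 = 0.008.

0.008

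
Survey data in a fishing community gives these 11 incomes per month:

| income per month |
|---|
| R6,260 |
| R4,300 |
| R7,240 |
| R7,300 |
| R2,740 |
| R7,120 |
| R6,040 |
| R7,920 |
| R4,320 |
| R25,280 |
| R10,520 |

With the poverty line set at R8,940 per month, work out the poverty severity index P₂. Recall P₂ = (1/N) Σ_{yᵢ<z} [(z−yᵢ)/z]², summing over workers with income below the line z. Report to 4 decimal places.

Below the line: R2,740, R4,300, R4,320, R6,040, R6,260, R7,120, R7,240, R7,300, R7,920 (q = 9 of N = 11).
Normalized shortfalls: (8940−2740)/8940 = 0.6935; (8940−4300)/8940 = 0.5190; (8940−4320)/8940 = 0.5168; (8940−6040)/8940 = 0.3244; (8940−6260)/8940 = 0.2998; (8940−7120)/8940 = 0.2036; (8940−7240)/8940 = 0.1902; (8940−7300)/8940 = 0.1834; (8940−7920)/8940 = 0.1141.
Squared: 0.4810; 0.2694; 0.2671; 0.1052; 0.0899; 0.0414; 0.0362; 0.0337; 0.0130.
Sum = 1.336762; P₂ = 1.336762 / 11 = 0.1215.

0.1215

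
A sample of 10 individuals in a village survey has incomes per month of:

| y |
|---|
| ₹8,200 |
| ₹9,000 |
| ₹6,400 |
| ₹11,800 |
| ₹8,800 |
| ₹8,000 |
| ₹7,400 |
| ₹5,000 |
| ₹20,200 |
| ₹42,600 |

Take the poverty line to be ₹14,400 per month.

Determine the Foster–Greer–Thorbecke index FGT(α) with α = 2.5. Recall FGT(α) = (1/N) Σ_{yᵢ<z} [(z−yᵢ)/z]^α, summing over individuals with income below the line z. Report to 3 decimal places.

0.119

Below z: ₹5,000, ₹6,400, ₹7,400, ₹8,000, ₹8,200, ₹8,800, ₹9,000, ₹11,800 (q = 8 of N = 10).
Normalized shortfalls: (14400−5000)/14400 = 0.6528; (14400−6400)/14400 = 0.5556; (14400−7400)/14400 = 0.4861; (14400−8000)/14400 = 0.4444; (14400−8200)/14400 = 0.4306; (14400−8800)/14400 = 0.3889; (14400−9000)/14400 = 0.3750; (14400−11800)/14400 = 0.1806.
Raised to α = 2.5: 0.34428; 0.23005; 0.16476; 0.13169; 0.12164; 0.09431; 0.08611; 0.01385.
Sum = 1.186689; FGT(2.5) = 1.186689 / 10 = 0.119.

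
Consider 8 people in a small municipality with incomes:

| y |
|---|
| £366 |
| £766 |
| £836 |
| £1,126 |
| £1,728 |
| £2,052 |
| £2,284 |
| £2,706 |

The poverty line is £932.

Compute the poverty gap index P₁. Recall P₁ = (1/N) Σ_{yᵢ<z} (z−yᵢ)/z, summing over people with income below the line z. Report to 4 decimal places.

0.1111

Incomes under z: £366, £766, £836 (q = 3 of N = 8).
Relative gaps: (932−366)/932 = 0.6073; (932−766)/932 = 0.1781; (932−836)/932 = 0.1030.
Sum of shortfalls = 0.888412; P₁ averages over all N: 0.888412 / 8 = 0.1111.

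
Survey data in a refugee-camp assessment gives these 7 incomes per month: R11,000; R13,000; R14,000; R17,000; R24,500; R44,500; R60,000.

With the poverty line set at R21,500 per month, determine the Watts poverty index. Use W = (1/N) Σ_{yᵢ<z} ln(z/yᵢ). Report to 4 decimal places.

Poor units: R11,000, R13,000, R14,000, R17,000 (q = 4 of N = 7).
ln(z/y) terms: ln(21500/11000) = 0.6702; ln(21500/13000) = 0.5031; ln(21500/14000) = 0.4290; ln(21500/17000) = 0.2348.
W = 1.837096 / 7 = 0.2624.

0.2624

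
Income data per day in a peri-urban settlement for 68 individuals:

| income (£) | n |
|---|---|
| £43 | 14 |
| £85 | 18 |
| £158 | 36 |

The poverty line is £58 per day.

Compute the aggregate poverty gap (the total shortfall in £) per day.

£210

Poor units: 14×£43 (q = 14 of N = 68).
Individual gaps: 14×(58−43) = 210.
Aggregate gap = £210.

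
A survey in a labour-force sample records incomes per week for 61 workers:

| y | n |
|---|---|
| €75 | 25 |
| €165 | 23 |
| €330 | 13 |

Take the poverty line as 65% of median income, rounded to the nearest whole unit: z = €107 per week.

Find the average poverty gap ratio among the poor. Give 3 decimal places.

0.299

Poor units: 25×€75 (q = 25 of N = 61).
Shortfall ratios (z−y)/z: 0.2991 (×25); sum = 7.476636.
The income-gap ratio divides by q (the poor only): 7.476636 / 25 = 0.299.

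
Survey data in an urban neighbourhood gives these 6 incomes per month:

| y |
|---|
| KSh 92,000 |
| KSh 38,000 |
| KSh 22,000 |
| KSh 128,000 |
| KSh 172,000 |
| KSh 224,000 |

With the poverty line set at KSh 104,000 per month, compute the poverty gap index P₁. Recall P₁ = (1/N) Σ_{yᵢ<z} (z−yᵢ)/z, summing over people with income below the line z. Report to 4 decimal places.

Poor units: KSh 22,000, KSh 38,000, KSh 92,000 (q = 3 of N = 6).
Relative gaps: (104000−22000)/104000 = 0.7885; (104000−38000)/104000 = 0.6346; (104000−92000)/104000 = 0.1154.
Sum of shortfalls = 1.538462; P₁ averages over all N: 1.538462 / 6 = 0.2564.

0.2564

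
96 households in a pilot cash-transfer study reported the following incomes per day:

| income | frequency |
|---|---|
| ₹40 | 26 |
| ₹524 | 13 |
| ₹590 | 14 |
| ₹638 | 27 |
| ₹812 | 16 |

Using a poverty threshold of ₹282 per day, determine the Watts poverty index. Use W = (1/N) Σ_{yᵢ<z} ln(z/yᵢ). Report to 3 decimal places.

Poor units: 26×₹40 (q = 26 of N = 96).
Log shortfalls: ln(282/40) = 1.9530 (×26).
W = 50.778718 / 96 = 0.529.

0.529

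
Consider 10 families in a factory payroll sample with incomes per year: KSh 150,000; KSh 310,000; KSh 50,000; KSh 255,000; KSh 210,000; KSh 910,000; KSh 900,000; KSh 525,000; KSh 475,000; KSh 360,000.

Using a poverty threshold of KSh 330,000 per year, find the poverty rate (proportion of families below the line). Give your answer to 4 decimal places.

5 of the 10 families have income below KSh 330,000.
H = 5/10 = 0.5000.

0.5000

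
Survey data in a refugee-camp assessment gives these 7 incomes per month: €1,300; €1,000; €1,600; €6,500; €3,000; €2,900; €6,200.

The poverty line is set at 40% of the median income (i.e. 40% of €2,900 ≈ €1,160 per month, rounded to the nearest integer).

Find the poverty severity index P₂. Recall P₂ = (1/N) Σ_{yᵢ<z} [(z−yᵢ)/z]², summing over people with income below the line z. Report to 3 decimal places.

Incomes under z: €1,000 (q = 1 of N = 7).
Gap ratios (z−y)/z: (1160−1000)/1160 = 0.1379.
Squared: 0.0190.
Sum = 0.019025; P₂ = 0.019025 / 7 = 0.003.

0.003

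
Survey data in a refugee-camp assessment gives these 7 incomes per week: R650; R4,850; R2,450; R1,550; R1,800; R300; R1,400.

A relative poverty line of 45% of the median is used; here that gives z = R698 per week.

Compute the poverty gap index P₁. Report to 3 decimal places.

0.091

Poor units: R300, R650 (q = 2 of N = 7).
Normalized shortfalls: (698−300)/698 = 0.5702; (698−650)/698 = 0.0688.
Σ = 0.638968. Dividing by the full population N = 7 gives P₁ = 0.091.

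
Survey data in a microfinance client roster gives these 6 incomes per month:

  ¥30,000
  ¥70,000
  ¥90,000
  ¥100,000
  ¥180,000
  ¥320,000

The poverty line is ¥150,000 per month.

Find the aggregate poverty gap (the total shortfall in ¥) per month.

¥310,000

Below z: ¥30,000, ¥70,000, ¥90,000, ¥100,000 (q = 4 of N = 6).
Individual gaps: 150000−30000 = 120000; 150000−70000 = 80000; 150000−90000 = 60000; 150000−100000 = 50000.
Aggregate gap = ¥310,000.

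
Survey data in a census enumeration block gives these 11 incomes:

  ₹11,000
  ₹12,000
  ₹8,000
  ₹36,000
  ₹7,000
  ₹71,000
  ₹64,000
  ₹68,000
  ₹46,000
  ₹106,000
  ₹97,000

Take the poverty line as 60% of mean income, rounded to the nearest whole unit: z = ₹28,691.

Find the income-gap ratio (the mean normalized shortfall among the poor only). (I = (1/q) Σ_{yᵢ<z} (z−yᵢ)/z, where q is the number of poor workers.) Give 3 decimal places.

Incomes under z: ₹7,000, ₹8,000, ₹11,000, ₹12,000 (q = 4 of N = 11).
Shortfall ratios (z−y)/z: 0.7560, 0.7212, 0.6166, 0.5818; sum = 2.675543.
I averages over the q = 4 poor units only: 2.675543 / 4 = 0.669.

0.669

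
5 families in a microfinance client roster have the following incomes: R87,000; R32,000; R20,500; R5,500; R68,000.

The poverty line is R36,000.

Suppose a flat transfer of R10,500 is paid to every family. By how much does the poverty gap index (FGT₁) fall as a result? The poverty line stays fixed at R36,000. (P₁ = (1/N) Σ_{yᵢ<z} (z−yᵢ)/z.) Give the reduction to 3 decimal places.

Before: below the line — R5,500, R20,500, R32,000; poverty gap index (FGT₁) = 0.27778.
After the R10,500 transfer: below the line — R16,000, R31,000; poverty gap index (FGT₁) = 0.13889.
Reduction = 0.27778 − 0.13889 = 0.139.

0.139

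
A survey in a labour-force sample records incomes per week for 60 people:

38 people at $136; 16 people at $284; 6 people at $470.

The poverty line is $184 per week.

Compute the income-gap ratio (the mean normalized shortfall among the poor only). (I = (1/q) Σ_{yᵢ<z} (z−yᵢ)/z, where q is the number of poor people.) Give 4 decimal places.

Below z: 38×$136 (q = 38 of N = 60).
Relative gaps: 0.2609 (×38); sum = 9.913043.
I averages over the q = 38 poor units only: 9.913043 / 38 = 0.2609.

0.2609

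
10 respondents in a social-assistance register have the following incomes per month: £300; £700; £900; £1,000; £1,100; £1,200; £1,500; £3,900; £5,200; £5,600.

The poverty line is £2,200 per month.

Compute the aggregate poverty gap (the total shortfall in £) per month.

£8,700

Incomes under z: £300, £700, £900, £1,000, £1,100, £1,200, £1,500 (q = 7 of N = 10).
Individual gaps: 2200−300 = 1900; 2200−700 = 1500; 2200−900 = 1300; 2200−1000 = 1200; 2200−1100 = 1100; 2200−1200 = 1000; 2200−1500 = 700.
Aggregate gap = £8,700.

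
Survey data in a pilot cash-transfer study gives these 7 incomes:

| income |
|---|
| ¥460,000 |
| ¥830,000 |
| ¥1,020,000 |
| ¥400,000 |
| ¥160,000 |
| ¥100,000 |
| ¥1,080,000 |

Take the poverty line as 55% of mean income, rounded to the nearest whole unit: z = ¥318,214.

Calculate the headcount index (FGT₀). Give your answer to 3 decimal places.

2 of the 7 people have income below ¥318,214.
H = 2/7 = 0.286.

0.286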